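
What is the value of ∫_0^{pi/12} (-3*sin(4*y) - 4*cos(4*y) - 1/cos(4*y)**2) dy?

-3*sqrt(3)/4 - 3/8

An antiderivative is F(y) = -sin(4*y) + 3*cos(4*y)/4 - tan(4*y)/4.
Then F(pi/12) - F(0) = (3/8 - 3*sqrt(3)/4) - (3/4) = -3*sqrt(3)/4 - 3/8.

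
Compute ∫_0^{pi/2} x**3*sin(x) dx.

-6 + 3*pi**2/4

Integrate by parts 3 times (u = x^3, dv = sin(x) dx).
An antiderivative is F(x) = -x**3*cos(x) + 3*x**2*sin(x) + 6*x*cos(x) - 6*sin(x).
Then F(pi/2) - F(0) = (-6 + 3*pi**2/4) - (0) = -6 + 3*pi**2/4.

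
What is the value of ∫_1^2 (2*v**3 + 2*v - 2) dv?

17/2

By the power rule, an antiderivative is F(v) = v**4/2 + v**2 - 2*v.
Then F(2) - F(1) = (8) - (-1/2) = 17/2.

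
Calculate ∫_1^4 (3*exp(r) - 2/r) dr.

An antiderivative is F(r) = 3*exp(r) - 2*log(r).
Then F(4) - F(1) = (-log(16) + 3*exp(4)) - (3*exp(1)) = -3*exp(1) - log(16) + 3*exp(4).

-3*exp(1) - log(16) + 3*exp(4)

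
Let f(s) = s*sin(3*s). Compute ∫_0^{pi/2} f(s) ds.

-1/9

Integrate by parts once (u = s, dv = sin(3*s) ds).
An antiderivative is F(s) = -s*cos(3*s)/3 + sin(3*s)/9.
Then F(pi/2) - F(0) = (-1/9) - (0) = -1/9.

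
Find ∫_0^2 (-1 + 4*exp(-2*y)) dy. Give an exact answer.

An antiderivative is F(y) = -y - 2*exp(-2*y).
Then F(2) - F(0) = (-2 - 2*exp(-4)) - (-2) = -2*exp(-4).

-2*exp(-4)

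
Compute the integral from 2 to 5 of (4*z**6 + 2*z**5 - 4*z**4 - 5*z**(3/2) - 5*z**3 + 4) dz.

By the power rule, an antiderivative is F(z) = 4*z**7/7 + z**6/3 - 2*z**(5/2) - 4*z**5/5 - 5*z**4/4 + 4*z.
Then F(5) - F(2) = (3913555/84 - 50*sqrt(5)) - (5972/105 - 8*sqrt(2)) = -50*sqrt(5) + 8*sqrt(2) + 6514629/140.

-50*sqrt(5) + 8*sqrt(2) + 6514629/140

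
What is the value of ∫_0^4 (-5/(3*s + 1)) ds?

An antiderivative is F(s) = -5*log(3*s + 1)/3.
Then F(4) - F(0) = (-5*log(13)/3) - (0) = -5*log(13)/3.

-5*log(13)/3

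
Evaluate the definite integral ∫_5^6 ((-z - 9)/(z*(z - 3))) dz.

Factor the denominator: z**2 - 3*z = z(z - 3).
Partial fractions: (-z - 9)/(z*(z - 3)) = 3/z - 4/(z - 3).
An antiderivative is F(z) = 3*log(z) - 4*log(z - 3).
Then F(6) - F(5) = (log(8/3)) - (-4*log(2) + 3*log(5)) = -3*log(5) - log(3) + 7*log(2).

-3*log(5) - log(3) + 7*log(2)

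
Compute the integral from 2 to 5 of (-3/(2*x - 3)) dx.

-3*log(7)/2

An antiderivative is F(x) = -3*log(2*x - 3)/2.
Then F(5) - F(2) = (-3*log(7)/2) - (0) = -3*log(7)/2.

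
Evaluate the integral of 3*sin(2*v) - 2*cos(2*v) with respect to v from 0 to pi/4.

An antiderivative is F(v) = -sin(2*v) - 3*cos(2*v)/2.
Then F(pi/4) - F(0) = (-1) - (-3/2) = 1/2.

1/2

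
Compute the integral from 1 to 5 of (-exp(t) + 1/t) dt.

An antiderivative is F(t) = -exp(t) + log(t).
Then F(5) - F(1) = (-exp(5) + log(5)) - (-exp(1)) = -exp(5) + log(5) + exp(1).

-exp(5) + log(5) + exp(1)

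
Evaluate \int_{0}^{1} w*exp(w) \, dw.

1

Integrate by parts once (u = w, dv = exp(w) dw).
An antiderivative is F(w) = (w - 1)*exp(w).
Then F(1) - F(0) = (0) - (-1) = 1.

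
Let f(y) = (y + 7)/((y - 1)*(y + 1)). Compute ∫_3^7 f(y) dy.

Factor the denominator: y**2 - 1 = (y + 1)(y - 1).
Partial fractions: (y + 7)/((y - 1)*(y + 1)) = -3/(y + 1) + 4/(y - 1).
An antiderivative is F(y) = 4*log(y - 1) - 3*log(y + 1).
Then F(7) - F(3) = (log(81/32)) - (-log(4)) = log(81/8).

log(81/8)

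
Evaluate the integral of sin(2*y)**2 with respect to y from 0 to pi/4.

pi/8

Use the identity sin^2(2*y) = (1 - cos(4*y))/2.
An antiderivative is F(y) = y/2 - sin(4*y)/8.
Then F(pi/4) - F(0) = (pi/8) - (0) = pi/8.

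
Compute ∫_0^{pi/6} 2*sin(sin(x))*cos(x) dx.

Let u = sin(x), so du = cos(x) dx. When x = 0, u = 0; when x = pi/6, u = 1/2.
The integral becomes 2·∫ sin(u) du from 0 to 1/2, with antiderivative -2*cos(u).
Back in x: F(x) = -2*cos(sin(x)).
Then F(pi/6) - F(0) = (-2*cos(1/2)) - (-2) = 2 - 2*cos(1/2).

2 - 2*cos(1/2)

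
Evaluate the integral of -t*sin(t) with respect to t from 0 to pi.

-pi

Integrate by parts once (u = t, dv = -sin(t) dt).
An antiderivative is F(t) = t*cos(t) - sin(t).
Then F(pi) - F(0) = (-pi) - (0) = -pi.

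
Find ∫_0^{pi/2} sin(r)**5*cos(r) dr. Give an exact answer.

Let u = sin(r), so du = cos(r) dr. When r = 0, u = 0; when r = pi/2, u = 1.
The integral becomes ∫ u**5 du from 0 to 1, with antiderivative u**6/6.
Back in r: F(r) = sin(r)**6/6.
Then F(pi/2) - F(0) = (1/6) - (0) = 1/6.

1/6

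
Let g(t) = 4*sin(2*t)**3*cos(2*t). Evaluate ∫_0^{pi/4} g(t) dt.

Let u = sin(2*t), so du = 2*cos(2*t) dt. When t = 0, u = 0; when t = pi/4, u = 1.
The integral becomes 2·∫ u**3 du from 0 to 1, with antiderivative u**4/2.
Back in t: F(t) = sin(2*t)**4/2.
Then F(pi/4) - F(0) = (1/2) - (0) = 1/2.

1/2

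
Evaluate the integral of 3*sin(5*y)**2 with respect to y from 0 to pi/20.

Use the identity sin^2(5*y) = (1 - cos(10*y))/2.
An antiderivative is F(y) = 3*y/2 - 3*sin(10*y)/20.
Then F(pi/20) - F(0) = (-3/20 + 3*pi/40) - (0) = -3/20 + 3*pi/40.

-3/20 + 3*pi/40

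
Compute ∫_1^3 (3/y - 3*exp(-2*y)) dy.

-3*exp(-2)/2 + 3*exp(-6)/2 + 3*log(3)

An antiderivative is F(y) = 3*log(y) + 3*exp(-2*y)/2.
Then F(3) - F(1) = (3*exp(-6)/2 + 3*log(3)) - (3*exp(-2)/2) = -3*exp(-2)/2 + 3*exp(-6)/2 + 3*log(3).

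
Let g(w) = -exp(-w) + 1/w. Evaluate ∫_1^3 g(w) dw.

An antiderivative is F(w) = log(w) + exp(-w).
Then F(3) - F(1) = (exp(-3) + log(3)) - (exp(-1)) = -exp(-1) + exp(-3) + log(3).

-exp(-1) + exp(-3) + log(3)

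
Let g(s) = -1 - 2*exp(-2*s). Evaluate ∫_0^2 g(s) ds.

-3 + exp(-4)

An antiderivative is F(s) = -s + exp(-2*s).
Then F(2) - F(0) = (-2 + exp(-4)) - (1) = -3 + exp(-4).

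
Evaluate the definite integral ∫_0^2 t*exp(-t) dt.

1 - 3*exp(-2)

Integrate by parts once (u = t, dv = exp(-t) dt).
An antiderivative is F(t) = (-t - 1)*exp(-t).
Then F(2) - F(0) = (-3*exp(-2)) - (-1) = 1 - 3*exp(-2).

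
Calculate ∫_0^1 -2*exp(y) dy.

An antiderivative is F(y) = -2*exp(y).
Then F(1) - F(0) = (-2*E) - (-2) = 2 - 2*E.

2 - 2*E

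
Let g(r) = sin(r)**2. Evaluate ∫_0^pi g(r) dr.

Use the identity sin^2(r) = (1 - cos(2*r))/2.
An antiderivative is F(r) = r/2 - sin(2*r)/4.
Then F(pi) - F(0) = (pi/2) - (0) = pi/2.

pi/2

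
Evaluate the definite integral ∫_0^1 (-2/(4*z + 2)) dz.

An antiderivative is F(z) = -log(4*z + 2)/2.
Then F(1) - F(0) = (-log(6)/2) - (-log(2)/2) = -log(6)/2 + log(2)/2.

-log(6)/2 + log(2)/2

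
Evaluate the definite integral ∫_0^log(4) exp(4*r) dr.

Let u = exp(r), so du = exp(r) dr. When r = 0, u = 1; when r = log(4), u = 4.
The integral becomes ∫ u**3 du from 1 to 4, with antiderivative u**4/4.
Back in r: F(r) = exp(4*r)/4.
Then F(log(4)) - F(0) = (64) - (1/4) = 255/4.

255/4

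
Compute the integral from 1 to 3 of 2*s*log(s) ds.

Integrate by parts once (u = ln s, dv = 2*s ds).
An antiderivative is F(s) = s**2*(2*log(s) - 1)/2.
Then F(3) - F(1) = (-9/2 + 9*log(3)) - (-1/2) = -4 + 9*log(3).

-4 + 9*log(3)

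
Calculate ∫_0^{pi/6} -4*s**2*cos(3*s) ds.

8/27 - pi**2/27

Integrate by parts twice (u = s^2, dv = -4*cos(3*s) ds).
An antiderivative is F(s) = -4*s**2*sin(3*s)/3 - 8*s*cos(3*s)/9 + 8*sin(3*s)/27.
Then F(pi/6) - F(0) = (8/27 - pi**2/27) - (0) = 8/27 - pi**2/27.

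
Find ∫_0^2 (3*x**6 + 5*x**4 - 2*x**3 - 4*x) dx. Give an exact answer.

496/7

By the power rule, an antiderivative is F(x) = 3*x**7/7 + x**5 - x**4/2 - 2*x**2.
Then F(2) - F(0) = (496/7) - (0) = 496/7.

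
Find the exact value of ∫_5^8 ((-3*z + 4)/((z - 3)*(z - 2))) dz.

Factor the denominator: z**2 - 5*z + 6 = (z - 2)(z - 3).
Partial fractions: (-3*z + 4)/((z - 3)*(z - 2)) = 2/(z - 2) - 5/(z - 3).
An antiderivative is F(z) = -5*log(z - 3) + 2*log(z - 2).
Then F(8) - F(5) = (-5*log(5) + 2*log(2) + 2*log(3)) - (log(9/32)) = -5*log(5) + 7*log(2).

-5*log(5) + 7*log(2)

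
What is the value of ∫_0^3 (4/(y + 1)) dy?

8*log(2)

An antiderivative is F(y) = 4*log(y + 1).
Then F(3) - F(0) = (8*log(2)) - (0) = 8*log(2).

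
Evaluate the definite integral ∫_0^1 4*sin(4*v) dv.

1 - cos(4)

Let u = 4*v, so du = 4 dv. When v = 0, u = 0; when v = 1, u = 4.
The integral becomes ∫ sin(u) du from 0 to 4, with antiderivative -cos(u).
Back in v: F(v) = -cos(4*v).
Then F(1) - F(0) = (-cos(4)) - (-1) = 1 - cos(4).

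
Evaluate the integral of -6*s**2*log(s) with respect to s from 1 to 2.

14/3 - 16*log(2)

Integrate by parts once (u = ln s, dv = -6*s**2 ds).
An antiderivative is F(s) = -2*s**3*(3*log(s) - 1)/3.
Then F(2) - F(1) = (16/3 - 16*log(2)) - (2/3) = 14/3 - 16*log(2).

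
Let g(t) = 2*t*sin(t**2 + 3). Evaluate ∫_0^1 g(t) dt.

Let u = t**2 + 3, so du = 2*t dt. When t = 0, u = 3; when t = 1, u = 4.
The integral becomes ∫ sin(u) du from 3 to 4, with antiderivative -cos(u).
Back in t: F(t) = -cos(t**2 + 3).
Then F(1) - F(0) = (-cos(4)) - (-cos(3)) = cos(3) - cos(4).

cos(3) - cos(4)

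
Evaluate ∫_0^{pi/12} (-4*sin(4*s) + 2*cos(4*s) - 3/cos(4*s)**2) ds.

-sqrt(3)/2 - 1/2

An antiderivative is F(s) = sin(4*s)/2 + cos(4*s) - 3*tan(4*s)/4.
Then F(pi/12) - F(0) = (1/2 - sqrt(3)/2) - (1) = -sqrt(3)/2 - 1/2.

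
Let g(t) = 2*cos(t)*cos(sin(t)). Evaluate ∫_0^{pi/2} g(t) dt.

Let u = sin(t), so du = cos(t) dt. When t = 0, u = 0; when t = pi/2, u = 1.
The integral becomes 2·∫ cos(u) du from 0 to 1, with antiderivative 2*sin(u).
Back in t: F(t) = 2*sin(sin(t)).
Then F(pi/2) - F(0) = (2*sin(1)) - (0) = 2*sin(1).

2*sin(1)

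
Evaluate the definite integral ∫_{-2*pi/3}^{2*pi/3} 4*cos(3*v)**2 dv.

8*pi/3

Use the identity cos^2(3*v) = (1 + cos(6*v))/2.
An antiderivative is F(v) = 2*v + sin(6*v)/3.
Then F(2*pi/3) - F(-2*pi/3) = (4*pi/3) - (-4*pi/3) = 8*pi/3.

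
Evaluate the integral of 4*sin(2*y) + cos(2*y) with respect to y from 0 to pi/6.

sqrt(3)/4 + 1

An antiderivative is F(y) = sin(2*y)/2 - 2*cos(2*y).
Then F(pi/6) - F(0) = (-1 + sqrt(3)/4) - (-2) = sqrt(3)/4 + 1.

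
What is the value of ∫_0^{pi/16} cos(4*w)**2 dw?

Use the identity cos^2(4*w) = (1 + cos(8*w))/2.
An antiderivative is F(w) = w/2 + sin(8*w)/16.
Then F(pi/16) - F(0) = (1/16 + pi/32) - (0) = 1/16 + pi/32.

1/16 + pi/32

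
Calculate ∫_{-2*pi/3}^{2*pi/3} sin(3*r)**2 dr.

2*pi/3

Use the identity sin^2(3*r) = (1 - cos(6*r))/2.
An antiderivative is F(r) = r/2 - sin(6*r)/12.
Then F(2*pi/3) - F(-2*pi/3) = (pi/3) - (-pi/3) = 2*pi/3.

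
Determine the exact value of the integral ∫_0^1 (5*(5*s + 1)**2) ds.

215/3

Let u = 5*s + 1, so du = 5 ds. When s = 0, u = 1; when s = 1, u = 6.
The integral becomes ∫ u**2 du from 1 to 6, with antiderivative u**3/3.
Back in s: F(s) = (5*s + 1)**3/3.
Then F(1) - F(0) = (72) - (1/3) = 215/3.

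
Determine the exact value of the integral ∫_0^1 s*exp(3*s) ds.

1/9 + 2*exp(3)/9

Integrate by parts once (u = s, dv = exp(3*s) ds).
An antiderivative is F(s) = (3*s - 1)*exp(3*s)/9.
Then F(1) - F(0) = (2*exp(3)/9) - (-1/9) = 1/9 + 2*exp(3)/9.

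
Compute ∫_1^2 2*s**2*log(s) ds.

Integrate by parts once (u = ln s, dv = 2*s**2 ds).
An antiderivative is F(s) = 2*s**3*(3*log(s) - 1)/9.
Then F(2) - F(1) = (-16/9 + 16*log(2)/3) - (-2/9) = -14/9 + 16*log(2)/3.

-14/9 + 16*log(2)/3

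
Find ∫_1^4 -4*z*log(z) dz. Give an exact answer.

Integrate by parts once (u = ln z, dv = -4*z dz).
An antiderivative is F(z) = -z**2*(2*log(z) - 1).
Then F(4) - F(1) = (16 - 64*log(2)) - (1) = 15 - 64*log(2).

15 - 64*log(2)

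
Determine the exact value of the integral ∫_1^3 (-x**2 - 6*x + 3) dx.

-80/3

By the power rule, an antiderivative is F(x) = -x**3/3 - 3*x**2 + 3*x.
Then F(3) - F(1) = (-27) - (-1/3) = -80/3.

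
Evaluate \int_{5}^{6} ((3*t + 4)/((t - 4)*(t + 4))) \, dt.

log(40/9)

Factor the denominator: t**2 - 16 = (t + 4)(t - 4).
Partial fractions: (3*t + 4)/((t - 4)*(t + 4)) = 1/(t + 4) + 2/(t - 4).
An antiderivative is F(t) = 2*log(t - 4) + log(t + 4).
Then F(6) - F(5) = (log(40)) - (log(9)) = log(40/9).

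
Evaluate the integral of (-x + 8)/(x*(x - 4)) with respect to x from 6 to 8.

Factor the denominator: x**2 - 4*x = x(x - 4).
Partial fractions: (-x + 8)/(x*(x - 4)) = -2/x + 1/(x - 4).
An antiderivative is F(x) = -2*log(x) + log(x - 4).
Then F(8) - F(6) = (-log(16)) - (-log(18)) = log(9/8).

log(9/8)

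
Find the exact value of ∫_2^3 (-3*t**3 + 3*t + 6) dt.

-141/4

By the power rule, an antiderivative is F(t) = -3*t**4/4 + 3*t**2/2 + 6*t.
Then F(3) - F(2) = (-117/4) - (6) = -141/4.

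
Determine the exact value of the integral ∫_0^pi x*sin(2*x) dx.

-pi/2

Integrate by parts once (u = x, dv = sin(2*x) dx).
An antiderivative is F(x) = -x*cos(2*x)/2 + sin(2*x)/4.
Then F(pi) - F(0) = (-pi/2) - (0) = -pi/2.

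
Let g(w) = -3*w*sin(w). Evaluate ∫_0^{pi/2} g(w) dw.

-3

Integrate by parts once (u = w, dv = -3*sin(w) dw).
An antiderivative is F(w) = 3*w*cos(w) - 3*sin(w).
Then F(pi/2) - F(0) = (-3) - (0) = -3.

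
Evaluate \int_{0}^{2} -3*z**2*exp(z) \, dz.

6 - 6*exp(2)

Integrate by parts twice (u = z^2, dv = -3*exp(z) dz).
An antiderivative is F(z) = (-3*z**2 + 6*z - 6)*exp(z).
Then F(2) - F(0) = (-6*exp(2)) - (-6) = 6 - 6*exp(2).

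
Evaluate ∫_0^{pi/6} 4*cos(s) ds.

An antiderivative is F(s) = 4*sin(s).
Then F(pi/6) - F(0) = (2) - (0) = 2.

2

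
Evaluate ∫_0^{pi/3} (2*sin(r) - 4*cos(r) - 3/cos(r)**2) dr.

1 - 5*sqrt(3)

An antiderivative is F(r) = -4*sin(r) - 2*cos(r) - 3*tan(r).
Then F(pi/3) - F(0) = (-5*sqrt(3) - 1) - (-2) = 1 - 5*sqrt(3).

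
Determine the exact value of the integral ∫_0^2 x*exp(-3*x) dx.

Integrate by parts once (u = x, dv = exp(-3*x) dx).
An antiderivative is F(x) = (-3*x - 1)*exp(-3*x)/9.
Then F(2) - F(0) = (-7*exp(-6)/9) - (-1/9) = (-7 + exp(6))*exp(-6)/9.

(-7 + exp(6))*exp(-6)/9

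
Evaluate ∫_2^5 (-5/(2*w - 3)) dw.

An antiderivative is F(w) = -5*log(2*w - 3)/2.
Then F(5) - F(2) = (-5*log(7)/2) - (0) = -5*log(7)/2.

-5*log(7)/2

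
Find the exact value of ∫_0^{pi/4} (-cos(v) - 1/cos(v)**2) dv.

An antiderivative is F(v) = -sin(v) - tan(v).
Then F(pi/4) - F(0) = (-1 - sqrt(2)/2) - (0) = -1 - sqrt(2)/2.

-1 - sqrt(2)/2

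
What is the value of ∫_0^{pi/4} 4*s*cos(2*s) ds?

-1 + pi/2

Integrate by parts once (u = s, dv = 4*cos(2*s) ds).
An antiderivative is F(s) = 2*s*sin(2*s) + cos(2*s).
Then F(pi/4) - F(0) = (pi/2) - (1) = -1 + pi/2.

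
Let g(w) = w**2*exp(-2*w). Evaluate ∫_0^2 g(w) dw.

(-13 + exp(4))*exp(-4)/4

Integrate by parts twice (u = w^2, dv = exp(-2*w) dw).
An antiderivative is F(w) = (-2*w**2 - 2*w - 1)*exp(-2*w)/4.
Then F(2) - F(0) = (-13*exp(-4)/4) - (-1/4) = (-13 + exp(4))*exp(-4)/4.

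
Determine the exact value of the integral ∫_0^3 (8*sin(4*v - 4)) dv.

2*cos(4) - 2*cos(8)

Let u = 4*v - 4, so du = 4 dv. When v = 0, u = -4; when v = 3, u = 8.
The integral becomes 2·∫ sin(u) du from -4 to 8, with antiderivative -2*cos(u).
Back in v: F(v) = -2*cos(4*v - 4).
Then F(3) - F(0) = (-2*cos(8)) - (-2*cos(4)) = 2*cos(4) - 2*cos(8).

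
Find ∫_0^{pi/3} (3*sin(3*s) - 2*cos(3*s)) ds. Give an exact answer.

2

An antiderivative is F(s) = -2*sin(3*s)/3 - cos(3*s).
Then F(pi/3) - F(0) = (1) - (-1) = 2.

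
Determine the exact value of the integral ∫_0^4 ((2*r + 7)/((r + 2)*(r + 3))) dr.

log(81/7)

Factor the denominator: r**2 + 5*r + 6 = (r + 3)(r + 2).
Partial fractions: (2*r + 7)/((r + 2)*(r + 3)) = -1/(r + 3) + 3/(r + 2).
An antiderivative is F(r) = 3*log(r + 2) - log(r + 3).
Then F(4) - F(0) = (-log(7) + 3*log(2) + 3*log(3)) - (log(8/3)) = log(81/7).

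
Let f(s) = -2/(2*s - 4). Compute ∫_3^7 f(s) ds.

-log(5)

An antiderivative is F(s) = -log(2*s - 4).
Then F(7) - F(3) = (-log(10)) - (-log(2)) = -log(5).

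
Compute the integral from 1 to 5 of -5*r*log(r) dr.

Integrate by parts once (u = ln r, dv = -5*r dr).
An antiderivative is F(r) = -5*r**2*(2*log(r) - 1)/4.
Then F(5) - F(1) = (125/4 - 125*log(5)/2) - (5/4) = 30 - 125*log(5)/2.

30 - 125*log(5)/2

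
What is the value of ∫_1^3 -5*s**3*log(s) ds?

Integrate by parts once (u = ln s, dv = -5*s**3 ds).
An antiderivative is F(s) = -5*s**4*(4*log(s) - 1)/16.
Then F(3) - F(1) = (405/16 - 405*log(3)/4) - (5/16) = 25 - 405*log(3)/4.

25 - 405*log(3)/4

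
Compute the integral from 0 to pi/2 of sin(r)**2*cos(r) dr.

1/3

Let u = sin(r), so du = cos(r) dr. When r = 0, u = 0; when r = pi/2, u = 1.
The integral becomes ∫ u**2 du from 0 to 1, with antiderivative u**3/3.
Back in r: F(r) = sin(r)**3/3.
Then F(pi/2) - F(0) = (1/3) - (0) = 1/3.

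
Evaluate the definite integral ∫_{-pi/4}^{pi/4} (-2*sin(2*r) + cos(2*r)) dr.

An antiderivative is F(r) = sin(2*r)/2 + cos(2*r).
Then F(pi/4) - F(-pi/4) = (1/2) - (-1/2) = 1.

1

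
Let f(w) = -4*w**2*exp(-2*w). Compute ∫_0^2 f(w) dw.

Integrate by parts twice (u = w^2, dv = -4*exp(-2*w) dw).
An antiderivative is F(w) = (2*w**2 + 2*w + 1)*exp(-2*w).
Then F(2) - F(0) = (13*exp(-4)) - (1) = -1 + 13*exp(-4).

-1 + 13*exp(-4)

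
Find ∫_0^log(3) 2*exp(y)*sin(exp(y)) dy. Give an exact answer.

Let u = exp(y), so du = exp(y) dy. When y = 0, u = 1; when y = log(3), u = 3.
The integral becomes 2·∫ sin(u) du from 1 to 3, with antiderivative -2*cos(u).
Back in y: F(y) = -2*cos(exp(y)).
Then F(log(3)) - F(0) = (-2*cos(3)) - (-2*cos(1)) = 2*cos(1) - 2*cos(3).

2*cos(1) - 2*cos(3)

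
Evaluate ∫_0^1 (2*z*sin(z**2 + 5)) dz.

-cos(6) + cos(5)

Let u = z**2 + 5, so du = 2*z dz. When z = 0, u = 5; when z = 1, u = 6.
The integral becomes ∫ sin(u) du from 5 to 6, with antiderivative -cos(u).
Back in z: F(z) = -cos(z**2 + 5).
Then F(1) - F(0) = (-cos(6)) - (-cos(5)) = -cos(6) + cos(5).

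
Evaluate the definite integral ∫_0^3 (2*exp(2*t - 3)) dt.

2*sinh(3)

Let u = 2*t - 3, so du = 2 dt. When t = 0, u = -3; when t = 3, u = 3.
The integral becomes ∫ exp(u) du from -3 to 3, with antiderivative exp(u).
Back in t: F(t) = exp(2*t - 3).
Then F(3) - F(0) = (exp(3)) - (exp(-3)) = 2*sinh(3).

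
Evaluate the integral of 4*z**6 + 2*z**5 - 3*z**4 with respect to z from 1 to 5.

By the power rule, an antiderivative is F(z) = 4*z**7/7 + z**6/3 - 3*z**5/5.
Then F(5) - F(1) = (1007500/21) - (32/105) = 1679156/35.

1679156/35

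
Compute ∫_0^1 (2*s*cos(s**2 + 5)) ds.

sin(6) - sin(5)

Let u = s**2 + 5, so du = 2*s ds. When s = 0, u = 5; when s = 1, u = 6.
The integral becomes ∫ cos(u) du from 5 to 6, with antiderivative sin(u).
Back in s: F(s) = sin(s**2 + 5).
Then F(1) - F(0) = (sin(6)) - (sin(5)) = sin(6) - sin(5).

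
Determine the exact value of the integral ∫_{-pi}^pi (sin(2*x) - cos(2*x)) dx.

An antiderivative is F(x) = -sin(2*x)/2 - cos(2*x)/2.
Then F(pi) - F(-pi) = (-1/2) - (-1/2) = 0.

0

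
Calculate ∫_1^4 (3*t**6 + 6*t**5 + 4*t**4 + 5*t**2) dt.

421389/35

By the power rule, an antiderivative is F(t) = 3*t**7/7 + t**6 + 4*t**5/5 + 5*t**3/3.
Then F(4) - F(1) = (1264576/105) - (409/105) = 421389/35.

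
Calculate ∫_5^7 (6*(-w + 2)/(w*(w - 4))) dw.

-3*log(7) - 3*log(3) + 3*log(5)

Factor the denominator: w**2 - 4*w = w(w - 4).
Partial fractions: 6*(-w + 2)/(w*(w - 4)) = -3/w - 3/(w - 4).
An antiderivative is F(w) = -3*log(w) - 3*log(w - 4).
Then F(7) - F(5) = (-3*log(7) - 3*log(3)) - (-3*log(5)) = -3*log(7) - 3*log(3) + 3*log(5).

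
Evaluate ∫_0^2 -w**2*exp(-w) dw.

Integrate by parts twice (u = w^2, dv = -exp(-w) dw).
An antiderivative is F(w) = (w**2 + 2*w + 2)*exp(-w).
Then F(2) - F(0) = (10*exp(-2)) - (2) = -2 + 10*exp(-2).

-2 + 10*exp(-2)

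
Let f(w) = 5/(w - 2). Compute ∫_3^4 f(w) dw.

An antiderivative is F(w) = 5*log(w - 2).
Then F(4) - F(3) = (log(32)) - (0) = log(32).

log(32)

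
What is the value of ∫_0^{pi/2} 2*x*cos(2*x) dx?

Integrate by parts once (u = x, dv = 2*cos(2*x) dx).
An antiderivative is F(x) = x*sin(2*x) + cos(2*x)/2.
Then F(pi/2) - F(0) = (-1/2) - (1/2) = -1.

-1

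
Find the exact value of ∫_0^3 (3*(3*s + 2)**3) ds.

Let u = 3*s + 2, so du = 3 ds. When s = 0, u = 2; when s = 3, u = 11.
The integral becomes ∫ u**3 du from 2 to 11, with antiderivative u**4/4.
Back in s: F(s) = (3*s + 2)**4/4.
Then F(3) - F(0) = (14641/4) - (4) = 14625/4.

14625/4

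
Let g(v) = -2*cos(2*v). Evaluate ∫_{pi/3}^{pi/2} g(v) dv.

An antiderivative is F(v) = -sin(2*v).
Then F(pi/2) - F(pi/3) = (0) - (-sqrt(3)/2) = sqrt(3)/2.

sqrt(3)/2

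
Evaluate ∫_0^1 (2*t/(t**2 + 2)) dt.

Let u = t**2 + 2, so du = 2*t dt. When t = 0, u = 2; when t = 1, u = 3.
The integral becomes ∫ 1/u du from 2 to 3, with antiderivative log(u).
Back in t: F(t) = log(t**2 + 2).
Then F(1) - F(0) = (log(3)) - (log(2)) = log(3/2).

log(3/2)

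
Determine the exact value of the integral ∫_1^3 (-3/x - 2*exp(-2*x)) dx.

An antiderivative is F(x) = -3*log(x) + exp(-2*x).
Then F(3) - F(1) = (-3*log(3) + exp(-6)) - (exp(-2)) = -3*log(3) - exp(-2) + exp(-6).

-3*log(3) - exp(-2) + exp(-6)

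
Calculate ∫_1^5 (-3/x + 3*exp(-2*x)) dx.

An antiderivative is F(x) = -3*log(x) - 3*exp(-2*x)/2.
Then F(5) - F(1) = (-3*log(5) - 3*exp(-10)/2) - (-3*exp(-2)/2) = -3*log(5) - 3*exp(-10)/2 + 3*exp(-2)/2.

-3*log(5) - 3*exp(-10)/2 + 3*exp(-2)/2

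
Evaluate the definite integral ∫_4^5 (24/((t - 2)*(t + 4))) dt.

Factor the denominator: t**2 + 2*t - 8 = (t + 4)(t - 2).
Partial fractions: 24/((t - 2)*(t + 4)) = -4/(t + 4) + 4/(t - 2).
An antiderivative is F(t) = 4*log(t - 2) - 4*log(t + 4).
Then F(5) - F(4) = (-log(81)) - (-8*log(2)) = -4*log(3) + 8*log(2).

-4*log(3) + 8*log(2)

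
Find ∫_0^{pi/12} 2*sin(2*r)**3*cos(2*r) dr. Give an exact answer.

1/64

Let u = sin(2*r), so du = 2*cos(2*r) dr. When r = 0, u = 0; when r = pi/12, u = 1/2.
The integral becomes ∫ u**3 du from 0 to 1/2, with antiderivative u**4/4.
Back in r: F(r) = sin(2*r)**4/4.
Then F(pi/12) - F(0) = (1/64) - (0) = 1/64.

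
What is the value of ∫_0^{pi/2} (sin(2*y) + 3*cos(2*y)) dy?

An antiderivative is F(y) = 3*sin(2*y)/2 - cos(2*y)/2.
Then F(pi/2) - F(0) = (1/2) - (-1/2) = 1.

1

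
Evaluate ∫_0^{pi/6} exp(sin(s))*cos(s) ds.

Let u = sin(s), so du = cos(s) ds. When s = 0, u = 0; when s = pi/6, u = 1/2.
The integral becomes ∫ exp(u) du from 0 to 1/2, with antiderivative exp(u).
Back in s: F(s) = exp(sin(s)).
Then F(pi/6) - F(0) = (exp(1/2)) - (1) = -1 + exp(1/2).

-1 + exp(1/2)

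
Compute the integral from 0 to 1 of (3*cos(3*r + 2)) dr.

Let u = 3*r + 2, so du = 3 dr. When r = 0, u = 2; when r = 1, u = 5.
The integral becomes ∫ cos(u) du from 2 to 5, with antiderivative sin(u).
Back in r: F(r) = sin(3*r + 2).
Then F(1) - F(0) = (sin(5)) - (sin(2)) = sin(5) - sin(2).

sin(5) - sin(2)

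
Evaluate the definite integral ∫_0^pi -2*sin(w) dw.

An antiderivative is F(w) = 2*cos(w).
Then F(pi) - F(0) = (-2) - (2) = -4.

-4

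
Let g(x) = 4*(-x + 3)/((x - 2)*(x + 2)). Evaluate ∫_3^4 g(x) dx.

Factor the denominator: x**2 - 4 = (x + 2)(x - 2).
Partial fractions: 4*(-x + 3)/((x - 2)*(x + 2)) = -5/(x + 2) + 1/(x - 2).
An antiderivative is F(x) = log(x - 2) - 5*log(x + 2).
Then F(4) - F(3) = (-5*log(3) - 4*log(2)) - (-5*log(5)) = -5*log(3) - 4*log(2) + 5*log(5).

-5*log(3) - 4*log(2) + 5*log(5)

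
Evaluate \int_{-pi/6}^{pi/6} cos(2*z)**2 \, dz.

sqrt(3)/8 + pi/6

Use the identity cos^2(2*z) = (1 + cos(4*z))/2.
An antiderivative is F(z) = z/2 + sin(4*z)/8.
Then F(pi/6) - F(-pi/6) = (sqrt(3)/16 + pi/12) - (-pi/12 - sqrt(3)/16) = sqrt(3)/8 + pi/6.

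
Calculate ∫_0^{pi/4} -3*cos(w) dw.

An antiderivative is F(w) = -3*sin(w).
Then F(pi/4) - F(0) = (-3*sqrt(2)/2) - (0) = -3*sqrt(2)/2.

-3*sqrt(2)/2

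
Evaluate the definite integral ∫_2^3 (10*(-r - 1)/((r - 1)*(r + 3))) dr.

Factor the denominator: r**2 + 2*r - 3 = (r + 3)(r - 1).
Partial fractions: 10*(-r - 1)/((r - 1)*(r + 3)) = -5/(r + 3) - 5/(r - 1).
An antiderivative is F(r) = -5*log(r - 1) - 5*log(r + 3).
Then F(3) - F(2) = (-10*log(2) - 5*log(3)) - (-5*log(5)) = -10*log(2) - 5*log(3) + 5*log(5).

-10*log(2) - 5*log(3) + 5*log(5)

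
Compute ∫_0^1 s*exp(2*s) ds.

1/4 + exp(2)/4

Integrate by parts once (u = s, dv = exp(2*s) ds).
An antiderivative is F(s) = (2*s - 1)*exp(2*s)/4.
Then F(1) - F(0) = (exp(2)/4) - (-1/4) = 1/4 + exp(2)/4.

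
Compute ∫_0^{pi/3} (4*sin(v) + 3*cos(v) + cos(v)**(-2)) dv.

2 + 5*sqrt(3)/2

An antiderivative is F(v) = 3*sin(v) - 4*cos(v) + tan(v).
Then F(pi/3) - F(0) = (-2 + 5*sqrt(3)/2) - (-4) = 2 + 5*sqrt(3)/2.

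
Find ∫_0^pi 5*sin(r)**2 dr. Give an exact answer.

Use the identity sin^2(r) = (1 - cos(2*r))/2.
An antiderivative is F(r) = 5*r/2 - 5*sin(2*r)/4.
Then F(pi) - F(0) = (5*pi/2) - (0) = 5*pi/2.

5*pi/2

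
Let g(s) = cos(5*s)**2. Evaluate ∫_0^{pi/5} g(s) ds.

pi/10

Use the identity cos^2(5*s) = (1 + cos(10*s))/2.
An antiderivative is F(s) = s/2 + sin(10*s)/20.
Then F(pi/5) - F(0) = (pi/10) - (0) = pi/10.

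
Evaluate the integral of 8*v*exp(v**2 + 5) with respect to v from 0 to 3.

-4*(1 - exp(9))*exp(5)

Let u = v**2 + 5, so du = 2*v dv. When v = 0, u = 5; when v = 3, u = 14.
The integral becomes 4·∫ exp(u) du from 5 to 14, with antiderivative 4*exp(u).
Back in v: F(v) = 4*exp(v**2 + 5).
Then F(3) - F(0) = (4*exp(14)) - (4*exp(5)) = -4*(1 - exp(9))*exp(5).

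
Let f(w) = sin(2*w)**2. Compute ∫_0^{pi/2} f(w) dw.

pi/4

Use the identity sin^2(2*w) = (1 - cos(4*w))/2.
An antiderivative is F(w) = w/2 - sin(4*w)/8.
Then F(pi/2) - F(0) = (pi/4) - (0) = pi/4.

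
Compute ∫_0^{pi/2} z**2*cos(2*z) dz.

-pi/4

Integrate by parts twice (u = z^2, dv = cos(2*z) dz).
An antiderivative is F(z) = z**2*sin(2*z)/2 + z*cos(2*z)/2 - sin(2*z)/4.
Then F(pi/2) - F(0) = (-pi/4) - (0) = -pi/4.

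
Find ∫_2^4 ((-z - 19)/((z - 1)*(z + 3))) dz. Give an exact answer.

Factor the denominator: z**2 + 2*z - 3 = (z + 3)(z - 1).
Partial fractions: (-z - 19)/((z - 1)*(z + 3)) = 4/(z + 3) - 5/(z - 1).
An antiderivative is F(z) = -5*log(z - 1) + 4*log(z + 3).
Then F(4) - F(2) = (-5*log(3) + 4*log(7)) - (4*log(5)) = -4*log(5) - 5*log(3) + 4*log(7).

-4*log(5) - 5*log(3) + 4*log(7)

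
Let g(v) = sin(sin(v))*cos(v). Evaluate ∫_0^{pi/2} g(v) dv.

1 - cos(1)

Let u = sin(v), so du = cos(v) dv. When v = 0, u = 0; when v = pi/2, u = 1.
The integral becomes ∫ sin(u) du from 0 to 1, with antiderivative -cos(u).
Back in v: F(v) = -cos(sin(v)).
Then F(pi/2) - F(0) = (-cos(1)) - (-1) = 1 - cos(1).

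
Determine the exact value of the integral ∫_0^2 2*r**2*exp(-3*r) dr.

Integrate by parts twice (u = r^2, dv = 2*exp(-3*r) dr).
An antiderivative is F(r) = (-18*r**2 - 12*r - 4)*exp(-3*r)/27.
Then F(2) - F(0) = (-100*exp(-6)/27) - (-4/27) = 4/27 - 100*exp(-6)/27.

4/27 - 100*exp(-6)/27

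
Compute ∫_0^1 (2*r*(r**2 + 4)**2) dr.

Let u = r**2 + 4, so du = 2*r dr. When r = 0, u = 4; when r = 1, u = 5.
The integral becomes ∫ u**2 du from 4 to 5, with antiderivative u**3/3.
Back in r: F(r) = (r**2 + 4)**3/3.
Then F(1) - F(0) = (125/3) - (64/3) = 61/3.

61/3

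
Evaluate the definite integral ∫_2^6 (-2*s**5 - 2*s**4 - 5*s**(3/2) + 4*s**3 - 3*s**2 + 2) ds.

-263224/15 - 72*sqrt(6) + 8*sqrt(2)

By the power rule, an antiderivative is F(s) = -s**6/3 - 2*s**(5/2) - 2*s**5/5 + s**4 - s**3 + 2*s.
Then F(6) - F(2) = (-87852/5 - 72*sqrt(6)) - (-332/15 - 8*sqrt(2)) = -263224/15 - 72*sqrt(6) + 8*sqrt(2).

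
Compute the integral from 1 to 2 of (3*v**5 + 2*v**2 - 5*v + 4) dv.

By the power rule, an antiderivative is F(v) = v**6/2 + 2*v**3/3 - 5*v**2/2 + 4*v.
Then F(2) - F(1) = (106/3) - (8/3) = 98/3.

98/3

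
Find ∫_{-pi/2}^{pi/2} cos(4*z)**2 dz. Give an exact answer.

pi/2

Use the identity cos^2(4*z) = (1 + cos(8*z))/2.
An antiderivative is F(z) = z/2 + sin(8*z)/16.
Then F(pi/2) - F(-pi/2) = (pi/4) - (-pi/4) = pi/2.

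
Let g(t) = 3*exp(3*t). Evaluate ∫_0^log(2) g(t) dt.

7

Let u = exp(t), so du = exp(t) dt. When t = 0, u = 1; when t = log(2), u = 2.
The integral becomes 3·∫ u**2 du from 1 to 2, with antiderivative u**3.
Back in t: F(t) = exp(3*t).
Then F(log(2)) - F(0) = (8) - (1) = 7.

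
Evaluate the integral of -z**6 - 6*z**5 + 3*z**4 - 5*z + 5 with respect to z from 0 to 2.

-2208/35

By the power rule, an antiderivative is F(z) = -z**7/7 - z**6 + 3*z**5/5 - 5*z**2/2 + 5*z.
Then F(2) - F(0) = (-2208/35) - (0) = -2208/35.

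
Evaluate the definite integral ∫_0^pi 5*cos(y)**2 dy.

5*pi/2

Use the identity cos^2(y) = (1 + cos(2*y))/2.
An antiderivative is F(y) = 5*y/2 + 5*sin(2*y)/4.
Then F(pi) - F(0) = (5*pi/2) - (0) = 5*pi/2.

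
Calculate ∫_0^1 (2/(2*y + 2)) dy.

An antiderivative is F(y) = log(2*y + 2).
Then F(1) - F(0) = (log(4)) - (log(2)) = log(2).

log(2)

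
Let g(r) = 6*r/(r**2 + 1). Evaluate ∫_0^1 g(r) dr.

log(8)

Let u = r**2 + 1, so du = 2*r dr. When r = 0, u = 1; when r = 1, u = 2.
The integral becomes 3·∫ 1/u du from 1 to 2, with antiderivative 3*log(u).
Back in r: F(r) = 3*log(r**2 + 1).
Then F(1) - F(0) = (log(8)) - (0) = log(8).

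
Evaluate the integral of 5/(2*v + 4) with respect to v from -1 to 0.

5*log(2)/2

An antiderivative is F(v) = 5*log(2*v + 4)/2.
Then F(0) - F(-1) = (log(32)) - (5*log(2)/2) = 5*log(2)/2.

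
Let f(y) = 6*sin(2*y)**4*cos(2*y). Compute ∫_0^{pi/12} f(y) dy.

3/160

Let u = sin(2*y), so du = 2*cos(2*y) dy. When y = 0, u = 0; when y = pi/12, u = 1/2.
The integral becomes 3·∫ u**4 du from 0 to 1/2, with antiderivative 3*u**5/5.
Back in y: F(y) = 3*sin(2*y)**5/5.
Then F(pi/12) - F(0) = (3/160) - (0) = 3/160.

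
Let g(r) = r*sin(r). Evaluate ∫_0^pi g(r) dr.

Integrate by parts once (u = r, dv = sin(r) dr).
An antiderivative is F(r) = -r*cos(r) + sin(r).
Then F(pi) - F(0) = (pi) - (0) = pi.

pi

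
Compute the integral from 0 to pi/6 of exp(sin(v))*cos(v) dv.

Let u = sin(v), so du = cos(v) dv. When v = 0, u = 0; when v = pi/6, u = 1/2.
The integral becomes ∫ exp(u) du from 0 to 1/2, with antiderivative exp(u).
Back in v: F(v) = exp(sin(v)).
Then F(pi/6) - F(0) = (exp(1/2)) - (1) = -1 + exp(1/2).

-1 + exp(1/2)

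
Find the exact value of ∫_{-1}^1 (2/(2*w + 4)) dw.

log(3)

An antiderivative is F(w) = log(2*w + 4).
Then F(1) - F(-1) = (log(6)) - (log(2)) = log(3).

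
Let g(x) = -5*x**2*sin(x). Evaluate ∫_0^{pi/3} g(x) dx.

-5*sqrt(3)*pi/3 + 5*pi**2/18 + 5

Integrate by parts twice (u = x^2, dv = -5*sin(x) dx).
An antiderivative is F(x) = 5*x**2*cos(x) - 10*x*sin(x) - 10*cos(x).
Then F(pi/3) - F(0) = (-5*sqrt(3)*pi/3 - 5 + 5*pi**2/18) - (-10) = -5*sqrt(3)*pi/3 + 5*pi**2/18 + 5.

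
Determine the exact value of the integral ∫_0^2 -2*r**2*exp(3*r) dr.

4/27 - 52*exp(6)/27

Integrate by parts twice (u = r^2, dv = -2*exp(3*r) dr).
An antiderivative is F(r) = (-18*r**2 + 12*r - 4)*exp(3*r)/27.
Then F(2) - F(0) = (-52*exp(6)/27) - (-4/27) = 4/27 - 52*exp(6)/27.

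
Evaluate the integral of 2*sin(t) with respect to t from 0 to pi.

4

An antiderivative is F(t) = -2*cos(t).
Then F(pi) - F(0) = (2) - (-2) = 4.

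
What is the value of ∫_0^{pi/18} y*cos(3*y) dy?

-1/9 + pi/108 + sqrt(3)/18

Integrate by parts once (u = y, dv = cos(3*y) dy).
An antiderivative is F(y) = y*sin(3*y)/3 + cos(3*y)/9.
Then F(pi/18) - F(0) = (pi/108 + sqrt(3)/18) - (1/9) = -1/9 + pi/108 + sqrt(3)/18.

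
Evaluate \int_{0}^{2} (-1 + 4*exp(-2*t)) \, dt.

-2*exp(-4)

An antiderivative is F(t) = -t - 2*exp(-2*t).
Then F(2) - F(0) = (-2 - 2*exp(-4)) - (-2) = -2*exp(-4).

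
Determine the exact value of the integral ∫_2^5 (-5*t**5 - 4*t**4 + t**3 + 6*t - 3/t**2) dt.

By the power rule, an antiderivative is F(t) = -5*t**6/6 - 4*t**5/5 + t**4/4 + 3*t**2 + 3/t.
Then F(5) - F(2) = (-917339/60) - (-1843/30) = -304551/20.

-304551/20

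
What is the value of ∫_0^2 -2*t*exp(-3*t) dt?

-2/9 + 14*exp(-6)/9

Integrate by parts once (u = t, dv = -2*exp(-3*t) dt).
An antiderivative is F(t) = (6*t + 2)*exp(-3*t)/9.
Then F(2) - F(0) = (14*exp(-6)/9) - (2/9) = -2/9 + 14*exp(-6)/9.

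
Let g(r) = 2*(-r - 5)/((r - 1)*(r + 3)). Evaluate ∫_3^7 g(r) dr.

Factor the denominator: r**2 + 2*r - 3 = (r + 3)(r - 1).
Partial fractions: 2*(-r - 5)/((r - 1)*(r + 3)) = 1/(r + 3) - 3/(r - 1).
An antiderivative is F(r) = -3*log(r - 1) + log(r + 3).
Then F(7) - F(3) = (-3*log(3) - 2*log(2) + log(5)) - (log(3/4)) = log(5/81).

log(5/81)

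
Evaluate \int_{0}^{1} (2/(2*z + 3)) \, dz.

Let u = 2*z + 3, so du = 2 dz. When z = 0, u = 3; when z = 1, u = 5.
The integral becomes ∫ 1/u du from 3 to 5, with antiderivative log(u).
Back in z: F(z) = log(2*z + 3).
Then F(1) - F(0) = (log(5)) - (log(3)) = log(5/3).

log(5/3)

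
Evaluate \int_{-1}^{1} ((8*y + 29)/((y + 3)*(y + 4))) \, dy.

Factor the denominator: y**2 + 7*y + 12 = (y + 4)(y + 3).
Partial fractions: (8*y + 29)/((y + 3)*(y + 4)) = 3/(y + 4) + 5/(y + 3).
An antiderivative is F(y) = 5*log(y + 3) + 3*log(y + 4).
Then F(1) - F(-1) = (3*log(5) + 10*log(2)) - (3*log(3) + 5*log(2)) = -3*log(3) + 5*log(2) + 3*log(5).

-3*log(3) + 5*log(2) + 3*log(5)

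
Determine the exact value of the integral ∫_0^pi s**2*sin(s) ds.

Integrate by parts twice (u = s^2, dv = sin(s) ds).
An antiderivative is F(s) = -s**2*cos(s) + 2*s*sin(s) + 2*cos(s).
Then F(pi) - F(0) = (-2 + pi**2) - (2) = -4 + pi**2.

-4 + pi**2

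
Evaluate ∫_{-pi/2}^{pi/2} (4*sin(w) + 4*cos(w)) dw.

8

An antiderivative is F(w) = 4*sin(w) - 4*cos(w).
Then F(pi/2) - F(-pi/2) = (4) - (-4) = 8.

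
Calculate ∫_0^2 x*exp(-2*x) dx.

(-5 + exp(4))*exp(-4)/4

Integrate by parts once (u = x, dv = exp(-2*x) dx).
An antiderivative is F(x) = (-2*x - 1)*exp(-2*x)/4.
Then F(2) - F(0) = (-5*exp(-4)/4) - (-1/4) = (-5 + exp(4))*exp(-4)/4.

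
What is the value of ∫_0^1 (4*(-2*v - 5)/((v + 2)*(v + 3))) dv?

Factor the denominator: v**2 + 5*v + 6 = (v + 3)(v + 2).
Partial fractions: 4*(-2*v - 5)/((v + 2)*(v + 3)) = -4/(v + 3) - 4/(v + 2).
An antiderivative is F(v) = -4*log(v + 2) - 4*log(v + 3).
Then F(1) - F(0) = (-8*log(2) - 4*log(3)) - (-4*log(3) - 4*log(2)) = -log(16).

-log(16)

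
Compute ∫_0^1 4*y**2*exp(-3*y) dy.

8/27 - 68*exp(-3)/27

Integrate by parts twice (u = y^2, dv = 4*exp(-3*y) dy).
An antiderivative is F(y) = (-36*y**2 - 24*y - 8)*exp(-3*y)/27.
Then F(1) - F(0) = (-68*exp(-3)/27) - (-8/27) = 8/27 - 68*exp(-3)/27.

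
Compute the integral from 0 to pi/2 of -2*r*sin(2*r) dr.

-pi/2

Integrate by parts once (u = r, dv = -2*sin(2*r) dr).
An antiderivative is F(r) = r*cos(2*r) - sin(2*r)/2.
Then F(pi/2) - F(0) = (-pi/2) - (0) = -pi/2.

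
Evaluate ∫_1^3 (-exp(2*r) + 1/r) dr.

-exp(6)/2 + log(3) + exp(2)/2

An antiderivative is F(r) = -exp(2*r)/2 + log(r).
Then F(3) - F(1) = (-exp(6)/2 + log(3)) - (-exp(2)/2) = -exp(6)/2 + log(3) + exp(2)/2.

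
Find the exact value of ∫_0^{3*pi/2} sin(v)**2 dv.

3*pi/4

Use the identity sin^2(v) = (1 - cos(2*v))/2.
An antiderivative is F(v) = v/2 - sin(2*v)/4.
Then F(3*pi/2) - F(0) = (3*pi/4) - (0) = 3*pi/4.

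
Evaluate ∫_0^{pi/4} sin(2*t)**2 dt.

Use the identity sin^2(2*t) = (1 - cos(4*t))/2.
An antiderivative is F(t) = t/2 - sin(4*t)/8.
Then F(pi/4) - F(0) = (pi/8) - (0) = pi/8.

pi/8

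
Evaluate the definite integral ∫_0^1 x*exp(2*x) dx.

Integrate by parts once (u = x, dv = exp(2*x) dx).
An antiderivative is F(x) = (2*x - 1)*exp(2*x)/4.
Then F(1) - F(0) = (exp(2)/4) - (-1/4) = 1/4 + exp(2)/4.

1/4 + exp(2)/4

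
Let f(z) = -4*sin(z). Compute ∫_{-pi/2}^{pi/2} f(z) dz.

0

An antiderivative is F(z) = 4*cos(z).
Then F(pi/2) - F(-pi/2) = (0) - (0) = 0.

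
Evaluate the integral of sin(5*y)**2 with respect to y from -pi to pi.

Use the identity sin^2(5*y) = (1 - cos(10*y))/2.
An antiderivative is F(y) = y/2 - sin(10*y)/20.
Then F(pi) - F(-pi) = (pi/2) - (-pi/2) = pi.

pi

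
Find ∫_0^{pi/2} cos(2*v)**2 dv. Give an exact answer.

pi/4

Use the identity cos^2(2*v) = (1 + cos(4*v))/2.
An antiderivative is F(v) = v/2 + sin(4*v)/8.
Then F(pi/2) - F(0) = (pi/4) - (0) = pi/4.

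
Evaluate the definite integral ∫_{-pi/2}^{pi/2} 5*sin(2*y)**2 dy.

5*pi/2

Use the identity sin^2(2*y) = (1 - cos(4*y))/2.
An antiderivative is F(y) = 5*y/2 - 5*sin(4*y)/8.
Then F(pi/2) - F(-pi/2) = (5*pi/4) - (-5*pi/4) = 5*pi/2.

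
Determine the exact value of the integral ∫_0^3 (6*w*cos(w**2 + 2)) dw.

Let u = w**2 + 2, so du = 2*w dw. When w = 0, u = 2; when w = 3, u = 11.
The integral becomes 3·∫ cos(u) du from 2 to 11, with antiderivative 3*sin(u).
Back in w: F(w) = 3*sin(w**2 + 2).
Then F(3) - F(0) = (3*sin(11)) - (3*sin(2)) = 3*sin(11) - 3*sin(2).

3*sin(11) - 3*sin(2)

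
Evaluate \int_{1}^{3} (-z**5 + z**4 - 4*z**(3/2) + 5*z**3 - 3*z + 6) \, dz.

By the power rule, an antiderivative is F(z) = -z**6/6 - 8*z**(5/2)/5 + z**5/5 + 5*z**4/4 - 3*z**2/2 + 6*z.
Then F(3) - F(1) = (657/20 - 72*sqrt(3)/5) - (251/60) = 86/3 - 72*sqrt(3)/5.

86/3 - 72*sqrt(3)/5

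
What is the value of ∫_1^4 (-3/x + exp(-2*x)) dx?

An antiderivative is F(x) = -3*log(x) - exp(-2*x)/2.
Then F(4) - F(1) = (-6*log(2) - exp(-8)/2) - (-exp(-2)/2) = (-12*exp(8)*log(2) - 1 + exp(6))*exp(-8)/2.

(-12*exp(8)*log(2) - 1 + exp(6))*exp(-8)/2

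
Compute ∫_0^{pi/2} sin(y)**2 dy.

pi/4

Use the identity sin^2(y) = (1 - cos(2*y))/2.
An antiderivative is F(y) = y/2 - sin(2*y)/4.
Then F(pi/2) - F(0) = (pi/4) - (0) = pi/4.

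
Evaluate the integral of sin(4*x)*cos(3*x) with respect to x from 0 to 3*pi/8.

Use the identity sin(4*x)cos(3*x) = [sin(7*x) + sin(x)]/2.
An antiderivative is F(x) = -cos(x)/2 - cos(7*x)/14.
Then F(3*pi/8) - F(0) = (-3*sqrt(2 - sqrt(2))/14) - (-4/7) = 4/7 - 3*sqrt(2 - sqrt(2))/14.

4/7 - 3*sqrt(2 - sqrt(2))/14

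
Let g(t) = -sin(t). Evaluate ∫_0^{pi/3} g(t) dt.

-1/2

An antiderivative is F(t) = cos(t).
Then F(pi/3) - F(0) = (1/2) - (1) = -1/2.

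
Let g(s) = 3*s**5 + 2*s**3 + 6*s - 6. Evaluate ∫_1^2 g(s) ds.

By the power rule, an antiderivative is F(s) = s**6/2 + s**4/2 + 3*s**2 - 6*s.
Then F(2) - F(1) = (40) - (-2) = 42.

42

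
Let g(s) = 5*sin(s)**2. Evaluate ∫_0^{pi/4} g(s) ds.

-5/4 + 5*pi/8

Use the identity sin^2(s) = (1 - cos(2*s))/2.
An antiderivative is F(s) = 5*s/2 - 5*sin(2*s)/4.
Then F(pi/4) - F(0) = (-5/4 + 5*pi/8) - (0) = -5/4 + 5*pi/8.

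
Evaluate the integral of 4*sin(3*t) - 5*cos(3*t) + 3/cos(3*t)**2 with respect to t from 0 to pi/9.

sqrt(3)/6 + 2/3

An antiderivative is F(t) = -5*sin(3*t)/3 - 4*cos(3*t)/3 + tan(3*t).
Then F(pi/9) - F(0) = (-2/3 + sqrt(3)/6) - (-4/3) = sqrt(3)/6 + 2/3.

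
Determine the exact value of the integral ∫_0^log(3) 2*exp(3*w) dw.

52/3

Let u = exp(w), so du = exp(w) dw. When w = 0, u = 1; when w = log(3), u = 3.
The integral becomes 2·∫ u**2 du from 1 to 3, with antiderivative 2*u**3/3.
Back in w: F(w) = 2*exp(3*w)/3.
Then F(log(3)) - F(0) = (18) - (2/3) = 52/3.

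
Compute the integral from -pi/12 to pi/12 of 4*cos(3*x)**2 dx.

Use the identity cos^2(3*x) = (1 + cos(6*x))/2.
An antiderivative is F(x) = 2*x + sin(6*x)/3.
Then F(pi/12) - F(-pi/12) = (1/3 + pi/6) - (-pi/6 - 1/3) = 2/3 + pi/3.

2/3 + pi/3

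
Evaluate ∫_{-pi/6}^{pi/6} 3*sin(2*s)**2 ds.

-3*sqrt(3)/8 + pi/2

Use the identity sin^2(2*s) = (1 - cos(4*s))/2.
An antiderivative is F(s) = 3*s/2 - 3*sin(4*s)/8.
Then F(pi/6) - F(-pi/6) = (-3*sqrt(3)/16 + pi/4) - (-pi/4 + 3*sqrt(3)/16) = -3*sqrt(3)/8 + pi/2.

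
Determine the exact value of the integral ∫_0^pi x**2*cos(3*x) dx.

-2*pi/9

Integrate by parts twice (u = x^2, dv = cos(3*x) dx).
An antiderivative is F(x) = x**2*sin(3*x)/3 + 2*x*cos(3*x)/9 - 2*sin(3*x)/27.
Then F(pi) - F(0) = (-2*pi/9) - (0) = -2*pi/9.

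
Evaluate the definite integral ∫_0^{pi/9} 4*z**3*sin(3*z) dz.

Integrate by parts 3 times (u = z^3, dv = 4*sin(3*z) dz).
An antiderivative is F(z) = -4*z**3*cos(3*z)/3 + 4*z**2*sin(3*z)/3 + 8*z*cos(3*z)/9 - 8*sin(3*z)/27.
Then F(pi/9) - F(0) = (-4*sqrt(3)/27 - 2*pi**3/2187 + 2*sqrt(3)*pi**2/243 + 4*pi/81) - (0) = -4*sqrt(3)/27 - 2*pi**3/2187 + 2*sqrt(3)*pi**2/243 + 4*pi/81.

-4*sqrt(3)/27 - 2*pi**3/2187 + 2*sqrt(3)*pi**2/243 + 4*pi/81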